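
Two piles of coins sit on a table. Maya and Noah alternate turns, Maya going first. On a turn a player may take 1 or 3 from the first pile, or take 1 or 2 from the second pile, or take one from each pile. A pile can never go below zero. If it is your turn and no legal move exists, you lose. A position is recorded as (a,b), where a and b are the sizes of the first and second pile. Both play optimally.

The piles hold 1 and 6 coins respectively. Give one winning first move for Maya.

Move to (0,6).

Use the standard recursion: the mover loses at a terminal position; elsewhere, the mover wins exactly when some move hands the opponent an L position.
No move ever increases a pile, so every position that can arise here has a ≤ 1 and b ≤ 6; it is enough to label the cells with 0 ≤ a ≤ 1 and 0 ≤ b ≤ 6.
Every move lowers a or b (never raises either), so fill the grid row by row in increasing a, and left to right within a row: each cell's successors are then already labelled.
      b=0  b=1  b=2  b=3  b=4  b=5  b=6
a=0:    L    W    W    L    W    W    L
a=1:    W    W    L    W    W    L    W
Cells with no legal move (terminal, hence L): (0,0).
The remaining L cells, each justified by listing all of its moves:
(0,3): L (options (0,2)(W), (0,1)(W) are all W)
(0,6): L (options (0,5)(W), (0,4)(W) are all W)
(1,2): L (options (0,2)(W), (1,1)(W), (1,0)(W), (0,1)(W) are all W)
(1,5): L (options (0,5)(W), (1,4)(W), (1,3)(W), (0,4)(W) are all W)
Every other cell has at least one move into one of the L cells above, so it is W.
From (1,6), the L positions reachable in one move are: (0,6), (1,5). Any move reaching one of these is winning.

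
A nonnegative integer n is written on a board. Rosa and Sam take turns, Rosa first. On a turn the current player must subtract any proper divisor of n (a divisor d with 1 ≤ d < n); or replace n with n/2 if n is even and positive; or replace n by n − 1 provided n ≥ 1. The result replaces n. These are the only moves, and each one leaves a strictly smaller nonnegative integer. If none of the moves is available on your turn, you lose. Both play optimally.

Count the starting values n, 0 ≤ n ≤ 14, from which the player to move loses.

Use the standard recursion: the mover loses at a terminal position; elsewhere, the mover wins exactly when some move hands the opponent an L position.
n=0: no move → L
n=1: W (go to 0, an L position)
n=2: L (sole option 1(W) is W)
n=3: W (go to 2, an L position)
n=4: W (go to 2, an L position)
n=5: L (sole option 4(W) is W)
n=6: W (go to 5, an L position)
n=7: L (sole option 6(W) is W)
n=8: W (go to 7, an L position)
n=9: L (options 6(W), 8(W) are all W)
n=10: W (go to 5, an L position)
n=11: L (sole option 10(W) is W)
n=12: W (go to 9, an L position)
n=13: L (sole option 12(W) is W)
n=14: W (go to 7, an L position)
L entries with 0 ≤ n ≤ 14: n = 0, 2, 5, 7, 9, 11, 13; that makes 7.

7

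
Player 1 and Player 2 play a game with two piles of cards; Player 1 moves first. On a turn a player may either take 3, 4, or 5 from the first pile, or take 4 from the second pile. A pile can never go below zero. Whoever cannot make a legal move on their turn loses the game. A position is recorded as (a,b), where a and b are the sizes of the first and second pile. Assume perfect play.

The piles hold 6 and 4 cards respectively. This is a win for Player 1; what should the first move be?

Move to (3,4).

Compute win/loss labels from the base case upward. A position with no move is L. Any other position is W if it can reach an L in one move, else L.
No move ever increases a pile, so every position that can arise here has a ≤ 6 and b ≤ 4; it is enough to label the cells with 0 ≤ a ≤ 6 and 0 ≤ b ≤ 4.
Every move lowers a or b (never raises either), so fill the grid row by row in increasing a, and left to right within a row: each cell's successors are then already labelled.
      b=0  b=1  b=2  b=3  b=4
a=0:    L    L    L    L    W
a=1:    L    L    L    L    W
a=2:    L    L    L    L    W
a=3:    W    W    W    W    L
a=4:    W    W    W    W    L
a=5:    W    W    W    W    L
a=6:    W    W    W    W    W
Cells with no legal move (terminal, hence L): (0,0), (0,1), (0,2), (0,3), (1,0), (1,1), (1,2), (1,3), (2,0), (2,1), (2,2), (2,3).
The remaining L cells, each justified by listing all of its moves:
(3,4): only reaches (0,4)(W), (3,0)(W), all W → L
(4,4): only reaches (1,4)(W), (0,4)(W), (4,0)(W), all W → L
(5,4): only reaches (2,4)(W), (1,4)(W), (0,4)(W), (5,0)(W), all W → L
Every other cell has at least one move into one of the L cells above, so it is W.
From (6,4), the L positions reachable in one move are: (3,4).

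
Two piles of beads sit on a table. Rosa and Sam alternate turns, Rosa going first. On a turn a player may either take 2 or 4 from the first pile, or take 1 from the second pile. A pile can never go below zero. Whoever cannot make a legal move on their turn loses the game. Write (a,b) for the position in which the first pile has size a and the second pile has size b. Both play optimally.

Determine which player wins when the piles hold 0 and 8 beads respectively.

Sam wins.

Compute win/loss labels from the base case upward. A position with no move is L. Any other position is W if it can reach an L in one move, else L.
No move ever increases a pile, so every position that can arise here has a ≤ 0 and b ≤ 8; it is enough to label the cells with 0 ≤ a ≤ 0 and 0 ≤ b ≤ 8.
Every move lowers a or b (never raises either), so fill the grid row by row in increasing a, and left to right within a row: each cell's successors are then already labelled.
      b=0  b=1  b=2  b=3  b=4  b=5  b=6  b=7  b=8
a=0:    L    W    L    W    L    W    L    W    L
Cells with no legal move (terminal, hence L): (0,0).
The remaining L cells, each justified by listing all of its moves:
(0,2): only reaches (0,1)(W), which is W → L
(0,4): only reaches (0,3)(W), which is W → L
(0,6): only reaches (0,5)(W), which is W → L
(0,8): only reaches (0,7)(W), which is W → L
Every other cell has at least one move into one of the L cells above, so it is W.
The starting position (0,8) is L: whatever Rosa does, the opponent receives a W position.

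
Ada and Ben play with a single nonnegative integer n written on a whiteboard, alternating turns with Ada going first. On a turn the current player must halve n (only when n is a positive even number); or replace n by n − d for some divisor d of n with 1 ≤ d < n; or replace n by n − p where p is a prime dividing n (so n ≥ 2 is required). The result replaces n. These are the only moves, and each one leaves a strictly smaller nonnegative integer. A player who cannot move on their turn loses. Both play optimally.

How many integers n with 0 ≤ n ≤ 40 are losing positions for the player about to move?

10

Classify positions by backward induction: terminal positions (no move available) are L. From any other position, the mover wins iff some move reaches an L.
n=0: no move → L
n=1: no move → L
n=2: can move to 0, which is L ⇒ W
n=3: can move to 0, which is L ⇒ W
n=4: moves to 2(W), 3(W); every one is W ⇒ L
n=5: can move to 0, which is L ⇒ W
n=6: can move to 4, which is L ⇒ W
n=7: can move to 0, which is L ⇒ W
n=8: can move to 4, which is L ⇒ W
n=9: moves to 6(W), 8(W); every one is W ⇒ L
n=10: can move to 9, which is L ⇒ W
n=11: can move to 0, which is L ⇒ W
n=12: can move to 9, which is L ⇒ W
n=13: can move to 0, which is L ⇒ W
n=14: moves to 7(W), 12(W), 13(W); every one is W ⇒ L
n=15: can move to 14, which is L ⇒ W
n=16: can move to 14, which is L ⇒ W
n=17: can move to 0, which is L ⇒ W
n=18: can move to 9, which is L ⇒ W
n=19: can move to 0, which is L ⇒ W
n=20: moves to 10(W), 15(W), 16(W), 18(W), 19(W); every one is W ⇒ L
n=21: can move to 14, which is L ⇒ W
n=22: can move to 20, which is L ⇒ W
n=23: can move to 0, which is L ⇒ W
n=24: can move to 20, which is L ⇒ W
n=25: can move to 20, which is L ⇒ W
n=26: moves to 13(W), 24(W), 25(W); every one is W ⇒ L
n=27: can move to 26, which is L ⇒ W
n=28: can move to 14, which is L ⇒ W
n=29: can move to 0, which is L ⇒ W
n=30: can move to 20, which is L ⇒ W
n=31: can move to 0, which is L ⇒ W
n=32: moves to 16(W), 24(W), 28(W), 30(W), 31(W); every one is W ⇒ L
n=33: can move to 32, which is L ⇒ W
n=34: can move to 32, which is L ⇒ W
n=35: moves to 28(W), 30(W), 34(W); every one is W ⇒ L
n=36: can move to 32, which is L ⇒ W
n=37: can move to 0, which is L ⇒ W
n=38: moves to 19(W), 36(W), 37(W); every one is W ⇒ L
n=39: can move to 26, which is L ⇒ W
n=40: can move to 20, which is L ⇒ W
L entries with 0 ≤ n ≤ 40: n = 0, 1, 4, 9, 14, 20, 26, 32, 35, 38; that makes 10.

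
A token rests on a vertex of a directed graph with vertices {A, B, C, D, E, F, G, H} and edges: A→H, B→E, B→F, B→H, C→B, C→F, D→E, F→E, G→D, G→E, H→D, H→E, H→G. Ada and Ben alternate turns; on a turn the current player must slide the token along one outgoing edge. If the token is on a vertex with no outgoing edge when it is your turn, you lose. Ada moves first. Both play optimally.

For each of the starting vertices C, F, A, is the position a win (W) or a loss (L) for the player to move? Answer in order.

C: L, F: W, A: L

Compute win/loss labels from the base case upward. A position with no move is L. Any other position is W if it can reach an L in one move, else L.
Every edge goes from a vertex to one that appears earlier in the order E, D, G, H, F, B, C, A, so processing vertices in that order labels each vertex after all of its successors.
E: no outgoing edge → L
D: reaches L-position E → W
G: reaches L-position E → W
H: reaches L-position E → W
F: reaches L-position E → W
B: reaches L-position E → W
C: only reaches B(W), F(W), all W → L
A: only reaches H(W), which is W → L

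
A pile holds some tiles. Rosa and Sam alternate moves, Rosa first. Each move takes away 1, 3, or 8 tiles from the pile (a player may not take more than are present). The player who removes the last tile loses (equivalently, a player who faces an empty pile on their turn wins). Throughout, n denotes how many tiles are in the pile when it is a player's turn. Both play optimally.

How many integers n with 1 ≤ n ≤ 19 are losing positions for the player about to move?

Work bottom-up. With no move the player to move wins. Otherwise the position is W if at least one move leads to an L position for the opponent, and L if every move leads to a W.
n=0: no move; the opponent has just taken the last tile and therefore loses → W
n=1: →0(W) only, which is W, so L
n=2: →1(L), so W
n=3: →2(W), 0(W) — all W, so L
n=4: →3(L), so W
n=5: →4(W), 2(W) — all W, so L
n=6: →5(L), so W
n=7: →6(W), 4(W) — all W, so L
n=8: →7(L), so W
n=9: →1(L), so W
n=10: →7(L), so W
n=11: →3(L), so W
n=12: →11(W), 9(W), 4(W) — all W, so L
n=13: →12(L), so W
n=14: →13(W), 11(W), 6(W) — all W, so L
n=15: →14(L), so W
n=16: →15(W), 13(W), 8(W) — all W, so L
n=17: →16(L), so W
n=18: →17(W), 15(W), 10(W) — all W, so L
n=19: →18(L), so W
L entries with 1 ≤ n ≤ 19 (the range starts at n=1): n = 1, 3, 5, 7, 12, 14, 16, 18; that makes 8.

8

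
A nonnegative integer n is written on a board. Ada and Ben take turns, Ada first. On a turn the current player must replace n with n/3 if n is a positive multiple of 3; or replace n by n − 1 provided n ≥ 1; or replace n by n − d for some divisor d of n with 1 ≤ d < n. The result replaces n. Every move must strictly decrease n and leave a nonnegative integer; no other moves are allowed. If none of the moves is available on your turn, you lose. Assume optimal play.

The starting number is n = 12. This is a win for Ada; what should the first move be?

Move to 9.

Compute win/loss labels from the base case upward. A position with no move is L. Any other position is W if it can reach an L in one move, else L.
n=0: no move → L
n=1: W (go to 0, an L position)
n=2: L (sole option 1(W) is W)
n=3: W (go to 2, an L position)
n=4: W (go to 2, an L position)
n=5: L (sole option 4(W) is W)
n=6: W (go to 2, an L position)
n=7: L (sole option 6(W) is W)
n=8: W (go to 7, an L position)
n=9: L (options 3(W), 6(W), 8(W) are all W)
n=10: W (go to 5, an L position)
n=11: L (sole option 10(W) is W)
n=12: W (go to 9, an L position)
From 12, the L positions reachable in one move are: 9, 11. Any move reaching one of these is winning.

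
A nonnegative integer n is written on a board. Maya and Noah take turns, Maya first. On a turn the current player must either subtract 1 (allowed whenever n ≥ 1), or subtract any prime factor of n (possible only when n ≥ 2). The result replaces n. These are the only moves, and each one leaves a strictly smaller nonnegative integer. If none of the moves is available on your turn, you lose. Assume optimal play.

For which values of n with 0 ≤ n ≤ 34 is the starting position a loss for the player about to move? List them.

Use the standard recursion: the mover loses at a terminal position; elsewhere, the mover wins exactly when some move hands the opponent an L position.
n=0: no move → L
n=1: reaches L-position 0 → W
n=2: reaches L-position 0 → W
n=3: reaches L-position 0 → W
n=4: only reaches 2(W), 3(W), all W → L
n=5: reaches L-position 0 → W
n=6: reaches L-position 4 → W
n=7: reaches L-position 0 → W
n=8: only reaches 6(W), 7(W), all W → L
n=9: reaches L-position 8 → W
n=10: reaches L-position 8 → W
n=11: reaches L-position 0 → W
n=12: only reaches 9(W), 10(W), 11(W), all W → L
n=13: reaches L-position 0 → W
n=14: reaches L-position 12 → W
n=15: reaches L-position 12 → W
n=16: only reaches 14(W), 15(W), all W → L
n=17: reaches L-position 0 → W
n=18: reaches L-position 16 → W
n=19: reaches L-position 0 → W
n=20: only reaches 15(W), 18(W), 19(W), all W → L
n=21: reaches L-position 20 → W
n=22: reaches L-position 20 → W
n=23: reaches L-position 0 → W
n=24: only reaches 21(W), 22(W), 23(W), all W → L
n=25: reaches L-position 20 → W
n=26: reaches L-position 24 → W
n=27: reaches L-position 24 → W
n=28: only reaches 21(W), 26(W), 27(W), all W → L
n=29: reaches L-position 0 → W
n=30: reaches L-position 28 → W
n=31: reaches L-position 0 → W
n=32: only reaches 30(W), 31(W), all W → L
n=33: reaches L-position 32 → W
n=34: reaches L-position 32 → W
Reading off the rows marked L gives the requested list; there are 9 such values of n.

0, 4, 8, 12, 16, 20, 24, 28, 32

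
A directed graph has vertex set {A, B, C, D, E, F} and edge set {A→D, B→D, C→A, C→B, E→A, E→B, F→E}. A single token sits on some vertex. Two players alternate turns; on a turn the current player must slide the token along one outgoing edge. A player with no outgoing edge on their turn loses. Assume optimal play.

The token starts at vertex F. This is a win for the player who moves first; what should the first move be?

Move to E.

Build the W/L table. Terminal = L. A non-terminal position is W if it has a move to some L; otherwise it is L.
Every edge goes from a vertex to one that appears earlier in the order D, A, B, C, E, F, so processing vertices in that order labels each vertex after all of its successors.
D: no outgoing edge → L
A: W (go to D, an L position)
B: W (go to D, an L position)
C: L (options B(W), A(W) are all W)
E: L (options B(W), A(W) are all W)
F: W (go to E, an L position)
From F, the L positions reachable in one move are: E.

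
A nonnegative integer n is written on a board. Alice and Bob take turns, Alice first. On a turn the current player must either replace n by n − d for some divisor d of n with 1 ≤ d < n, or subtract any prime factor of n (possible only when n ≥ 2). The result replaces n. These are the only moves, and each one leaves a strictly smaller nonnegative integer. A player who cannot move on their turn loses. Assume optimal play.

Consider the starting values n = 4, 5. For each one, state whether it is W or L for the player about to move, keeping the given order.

4: L, 5: W

Classify positions by backward induction: terminal positions (no move available) are L. From any other position, the mover wins iff some move reaches an L.
n=0: no move → L
n=1: no move → L
n=2: →0(L), so W
n=3: →0(L), so W
n=4: →2(W), 3(W) — all W, so L
n=5: →0(L), so W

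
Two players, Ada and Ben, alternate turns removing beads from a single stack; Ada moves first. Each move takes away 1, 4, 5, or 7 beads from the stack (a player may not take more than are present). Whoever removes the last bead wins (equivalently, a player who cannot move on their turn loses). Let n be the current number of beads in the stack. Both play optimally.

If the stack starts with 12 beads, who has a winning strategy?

Ada wins.

Work bottom-up. With no move the player to move loses. Otherwise the position is W if at least one move leads to an L position for the opponent, and L if every move leads to a W.
n=0: no move → L
n=1: reaches L-position 0 → W
n=2: only reaches 1(W), which is W → L
n=3: reaches L-position 2 → W
n=4: reaches L-position 0 → W
n=5: reaches L-position 0 → W
n=6: reaches L-position 2 → W
n=7: reaches L-position 2 → W
n=8: only reaches 7(W), 4(W), 3(W), 1(W), all W → L
n=9: reaches L-position 8 → W
n=10: only reaches 9(W), 6(W), 5(W), 3(W), all W → L
n=11: reaches L-position 10 → W
n=12: reaches L-position 8 → W
From 12 Ada can remove 4, leaving 8, reaching an L position.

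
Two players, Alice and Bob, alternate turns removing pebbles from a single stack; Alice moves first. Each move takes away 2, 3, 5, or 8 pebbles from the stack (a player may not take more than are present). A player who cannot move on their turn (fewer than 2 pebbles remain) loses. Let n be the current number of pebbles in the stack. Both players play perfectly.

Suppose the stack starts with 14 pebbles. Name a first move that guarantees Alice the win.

Use the standard recursion: the mover loses at a terminal position; elsewhere, the mover wins exactly when some move hands the opponent an L position.
n=0: no move → L
n=1: no move → L
n=2: reaches L-position 0 → W
n=3: reaches L-position 1 → W
n=4: reaches L-position 1 → W
n=5: reaches L-position 0 → W
n=6: reaches L-position 1 → W
n=7: only reaches 5(W), 4(W), 2(W), all W → L
n=8: reaches L-position 0 → W
n=9: reaches L-position 7 → W
n=10: reaches L-position 7 → W
n=11: only reaches 9(W), 8(W), 6(W), 3(W), all W → L
n=12: reaches L-position 7 → W
n=13: reaches L-position 11 → W
n=14: reaches L-position 11 → W
From 14, the L positions reachable in one move are: 11.

Remove 3, leaving 11.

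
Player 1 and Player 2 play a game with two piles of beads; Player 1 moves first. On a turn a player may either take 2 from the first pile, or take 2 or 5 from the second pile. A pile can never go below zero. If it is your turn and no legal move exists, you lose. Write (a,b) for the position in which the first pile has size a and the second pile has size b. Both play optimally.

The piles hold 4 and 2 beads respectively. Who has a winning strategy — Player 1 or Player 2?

Player 1 wins.

Positions with no move are L. A position that does have a move is losing for the player to move precisely when every available move leads to a winning position for the opponent. Fill in the labels:
No move ever increases a pile, so every position that can arise here has a ≤ 4 and b ≤ 2; it is enough to label the cells with 0 ≤ a ≤ 4 and 0 ≤ b ≤ 2.
Every move lowers a or b (never raises either), so fill the grid row by row in increasing a, and left to right within a row: each cell's successors are then already labelled.
      b=0  b=1  b=2
a=0:    L    L    W
a=1:    L    L    W
a=2:    W    W    L
a=3:    W    W    L
a=4:    L    L    W
Cells with no legal move (terminal, hence L): (0,0), (0,1), (1,0), (1,1).
The remaining L cells, each justified by listing all of its moves:
(2,2): only reaches (0,2)(W), (2,0)(W), all W → L
(3,2): only reaches (1,2)(W), (3,0)(W), all W → L
(4,0): only reaches (2,0)(W), which is W → L
(4,1): only reaches (2,1)(W), which is W → L
Every other cell has at least one move into one of the L cells above, so it is W.
From (4,2) Player 1 can move to (2,2), reaching an L position.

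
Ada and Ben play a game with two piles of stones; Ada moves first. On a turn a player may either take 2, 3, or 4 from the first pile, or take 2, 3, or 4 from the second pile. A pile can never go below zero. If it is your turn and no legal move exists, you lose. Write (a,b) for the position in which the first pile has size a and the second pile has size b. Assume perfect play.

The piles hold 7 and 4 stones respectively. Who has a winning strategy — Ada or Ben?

Build the W/L table. Terminal = L. A non-terminal position is W if it has a move to some L; otherwise it is L.
No move ever increases a pile, so every position that can arise here has a ≤ 7 and b ≤ 4; it is enough to label the cells with 0 ≤ a ≤ 7 and 0 ≤ b ≤ 4.
Every move lowers a or b (never raises either), so fill the grid row by row in increasing a, and left to right within a row: each cell's successors are then already labelled.
      b=0  b=1  b=2  b=3  b=4
a=0:    L    L    W    W    W
a=1:    L    L    W    W    W
a=2:    W    W    L    L    W
a=3:    W    W    L    L    W
a=4:    W    W    W    W    L
a=5:    W    W    W    W    L
a=6:    L    L    W    W    W
a=7:    L    L    W    W    W
Cells with no legal move (terminal, hence L): (0,0), (0,1), (1,0), (1,1).
The remaining L cells, each justified by listing all of its moves:
(2,2): →(0,2)(W), (2,0)(W) — all W, so L
(2,3): →(0,3)(W), (2,1)(W), (2,0)(W) — all W, so L
(3,2): →(1,2)(W), (0,2)(W), (3,0)(W) — all W, so L
(3,3): →(1,3)(W), (0,3)(W), (3,1)(W), (3,0)(W) — all W, so L
(4,4): →(2,4)(W), (1,4)(W), (0,4)(W), (4,2)(W), (4,1)(W), (4,0)(W) — all W, so L
(5,4): →(3,4)(W), (2,4)(W), (1,4)(W), (5,2)(W), (5,1)(W), (5,0)(W) — all W, so L
(6,0): →(4,0)(W), (3,0)(W), (2,0)(W) — all W, so L
(6,1): →(4,1)(W), (3,1)(W), (2,1)(W) — all W, so L
(7,0): →(5,0)(W), (4,0)(W), (3,0)(W) — all W, so L
(7,1): →(5,1)(W), (4,1)(W), (3,1)(W) — all W, so L
Every other cell has at least one move into one of the L cells above, so it is W.
From (7,4) Ada can move to (5,4), reaching an L position.

Ada wins.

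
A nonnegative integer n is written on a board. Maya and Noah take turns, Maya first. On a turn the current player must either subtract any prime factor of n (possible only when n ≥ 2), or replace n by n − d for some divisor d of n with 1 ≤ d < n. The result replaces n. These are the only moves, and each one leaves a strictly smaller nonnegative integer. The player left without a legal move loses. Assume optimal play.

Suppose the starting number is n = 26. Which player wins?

Work bottom-up. With no move the player to move loses. Otherwise the position is W if at least one move leads to an L position for the opponent, and L if every move leads to a W.
n=0: no move → L
n=1: no move → L
n=2: W (go to 0, an L position)
n=3: W (go to 0, an L position)
n=4: L (options 2(W), 3(W) are all W)
n=5: W (go to 0, an L position)
n=6: W (go to 4, an L position)
n=7: W (go to 0, an L position)
n=8: W (go to 4, an L position)
n=9: L (options 6(W), 8(W) are all W)
n=10: W (go to 9, an L position)
n=11: W (go to 0, an L position)
n=12: W (go to 9, an L position)
n=13: W (go to 0, an L position)
n=14: L (options 7(W), 12(W), 13(W) are all W)
n=15: W (go to 14, an L position)
n=16: W (go to 14, an L position)
n=17: W (go to 0, an L position)
n=18: W (go to 9, an L position)
n=19: W (go to 0, an L position)
n=20: L (options 10(W), 15(W), 16(W), 18(W), 19(W) are all W)
n=21: W (go to 14, an L position)
n=22: W (go to 20, an L position)
n=23: W (go to 0, an L position)
n=24: W (go to 20, an L position)
n=25: W (go to 20, an L position)
n=26: L (options 13(W), 24(W), 25(W) are all W)
Every move from 26 reaches a W position, so the mover loses.

Noah wins.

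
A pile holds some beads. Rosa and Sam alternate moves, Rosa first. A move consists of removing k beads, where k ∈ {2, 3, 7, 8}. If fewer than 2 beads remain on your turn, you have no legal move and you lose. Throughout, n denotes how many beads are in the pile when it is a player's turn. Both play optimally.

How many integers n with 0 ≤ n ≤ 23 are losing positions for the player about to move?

Label each position W (a win for the player to move) or L (a loss). A position with no legal move is L; any other position is W exactly when some move reaches an L, and L when every move reaches a W.
n=0: no move → L
n=1: no move → L
n=2: W (go to 0, an L position)
n=3: W (go to 1, an L position)
n=4: W (go to 1, an L position)
n=5: L (options 3(W), 2(W) are all W)
n=6: L (options 4(W), 3(W) are all W)
n=7: W (go to 5, an L position)
n=8: W (go to 6, an L position)
n=9: W (go to 6, an L position)
n=10: L (options 8(W), 7(W), 3(W), 2(W) are all W)
n=11: L (options 9(W), 8(W), 4(W), 3(W) are all W)
n=12: W (go to 10, an L position)
n=13: W (go to 11, an L position)
n=14: W (go to 11, an L position)
n=15: L (options 13(W), 12(W), 8(W), 7(W) are all W)
n=16: L (options 14(W), 13(W), 9(W), 8(W) are all W)
n=17: W (go to 15, an L position)
n=18: W (go to 16, an L position)
n=19: W (go to 16, an L position)
n=20: L (options 18(W), 17(W), 13(W), 12(W) are all W)
n=21: L (options 19(W), 18(W), 14(W), 13(W) are all W)
n=22: W (go to 20, an L position)
n=23: W (go to 21, an L position)
L entries with 0 ≤ n ≤ 23: n = 0, 1, 5, 6, 10, 11, 15, 16, 20, 21; that makes 10.

10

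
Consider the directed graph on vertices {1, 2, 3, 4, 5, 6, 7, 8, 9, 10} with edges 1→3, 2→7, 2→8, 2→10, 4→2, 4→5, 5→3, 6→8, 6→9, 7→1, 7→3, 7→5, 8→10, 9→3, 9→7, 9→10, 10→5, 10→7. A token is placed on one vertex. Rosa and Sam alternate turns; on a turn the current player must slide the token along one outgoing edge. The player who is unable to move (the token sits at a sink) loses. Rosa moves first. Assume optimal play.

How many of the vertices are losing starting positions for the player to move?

Use the standard recursion: the mover loses at a terminal position; elsewhere, the mover wins exactly when some move hands the opponent an L position.
Every edge goes from a vertex to one that appears earlier in the order 3, 5, 1, 7, 10, 8, 9, 2, 6, 4, so processing vertices in that order labels each vertex after all of its successors.
3: no outgoing edge → L
5: can move to 3, which is L ⇒ W
1: can move to 3, which is L ⇒ W
7: can move to 3, which is L ⇒ W
10: moves to 7(W), 5(W); every one is W ⇒ L
8: can move to 10, which is L ⇒ W
9: can move to 10, which is L ⇒ W
2: can move to 10, which is L ⇒ W
6: moves to 9(W), 8(W); every one is W ⇒ L
4: moves to 2(W), 5(W); every one is W ⇒ L
The L vertices are 3, 4, 6, 10; that is 4 in all.

4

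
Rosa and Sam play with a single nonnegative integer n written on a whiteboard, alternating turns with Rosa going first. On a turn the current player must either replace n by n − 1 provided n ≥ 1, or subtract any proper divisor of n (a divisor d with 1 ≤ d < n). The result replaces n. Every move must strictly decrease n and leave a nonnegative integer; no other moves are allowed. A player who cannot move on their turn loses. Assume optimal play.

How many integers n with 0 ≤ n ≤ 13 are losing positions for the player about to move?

Compute win/loss labels from the base case upward. A position with no move is L. Any other position is W if it can reach an L in one move, else L.
n=0: no move → L
n=1: →0(L), so W
n=2: →1(W) only, which is W, so L
n=3: →2(L), so W
n=4: →2(L), so W
n=5: →4(W) only, which is W, so L
n=6: →5(L), so W
n=7: →6(W) only, which is W, so L
n=8: →7(L), so W
n=9: →6(W), 8(W) — all W, so L
n=10: →5(L), so W
n=11: →10(W) only, which is W, so L
n=12: →9(L), so W
n=13: →12(W) only, which is W, so L
L entries with 0 ≤ n ≤ 13: n = 0, 2, 5, 7, 9, 11, 13; that makes 7.

7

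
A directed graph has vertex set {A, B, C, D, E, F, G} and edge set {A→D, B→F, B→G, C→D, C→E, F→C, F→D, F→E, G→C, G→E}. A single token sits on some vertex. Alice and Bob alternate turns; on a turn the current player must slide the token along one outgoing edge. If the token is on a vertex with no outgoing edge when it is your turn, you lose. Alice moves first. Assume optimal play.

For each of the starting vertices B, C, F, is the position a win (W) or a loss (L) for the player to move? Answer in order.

B: L, C: W, F: W

Label each position W (a win for the player to move) or L (a loss). A position with no legal move is L; any other position is W exactly when some move reaches an L, and L when every move reaches a W.
Every edge goes from a vertex to one that appears earlier in the order D, E, C, F, A, G, B, so processing vertices in that order labels each vertex after all of its successors.
D: no outgoing edge → L
E: no outgoing edge → L
C: can move to E, which is L ⇒ W
F: can move to E, which is L ⇒ W
A: can move to D, which is L ⇒ W
G: can move to E, which is L ⇒ W
B: moves to G(W), F(W); every one is W ⇒ L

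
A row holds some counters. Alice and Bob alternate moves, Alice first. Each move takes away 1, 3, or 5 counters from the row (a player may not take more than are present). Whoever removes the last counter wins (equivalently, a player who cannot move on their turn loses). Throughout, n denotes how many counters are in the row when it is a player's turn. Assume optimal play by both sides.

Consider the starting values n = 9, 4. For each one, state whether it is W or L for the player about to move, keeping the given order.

Build the W/L table. Terminal = L. A non-terminal position is W if it has a move to some L; otherwise it is L.
n=0: no move → L
n=1: →0(L), so W
n=2: →1(W) only, which is W, so L
n=3: →2(L), so W
n=4: →3(W), 1(W) — all W, so L
n=5: →4(L), so W
n=6: →5(W), 3(W), 1(W) — all W, so L
n=7: →6(L), so W
n=8: →7(W), 5(W), 3(W) — all W, so L
n=9: →8(L), so W

9: W, 4: L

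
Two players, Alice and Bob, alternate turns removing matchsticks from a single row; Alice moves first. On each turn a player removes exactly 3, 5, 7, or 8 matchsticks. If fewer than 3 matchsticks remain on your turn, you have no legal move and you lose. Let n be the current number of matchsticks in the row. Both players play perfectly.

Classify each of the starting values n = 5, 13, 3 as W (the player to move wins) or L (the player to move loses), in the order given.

5: W, 13: L, 3: W

Label each position W (a win for the player to move) or L (a loss). A position with no legal move is L; any other position is W exactly when some move reaches an L, and L when every move reaches a W.
n=0: no move → L
n=1: no move → L
n=2: no move → L
n=3: →0(L), so W
n=4: →1(L), so W
n=5: →2(L), so W
n=6: →1(L), so W
n=7: →2(L), so W
n=8: →1(L), so W
n=9: →2(L), so W
n=10: →2(L), so W
n=11: →8(W), 6(W), 4(W), 3(W) — all W, so L
n=12: →9(W), 7(W), 5(W), 4(W) — all W, so L
n=13: →10(W), 8(W), 6(W), 5(W) — all W, so L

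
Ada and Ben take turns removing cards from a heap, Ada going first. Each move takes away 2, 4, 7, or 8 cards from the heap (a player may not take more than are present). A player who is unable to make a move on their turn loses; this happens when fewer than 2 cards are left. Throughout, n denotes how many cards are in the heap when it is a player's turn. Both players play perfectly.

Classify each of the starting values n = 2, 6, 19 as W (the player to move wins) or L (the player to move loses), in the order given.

Compute win/loss labels from the base case upward. A position with no move is L. Any other position is W if it can reach an L in one move, else L.
n=0: no move → L
n=1: no move → L
n=2: W (go to 0, an L position)
n=3: W (go to 1, an L position)
n=4: W (go to 0, an L position)
n=5: W (go to 1, an L position)
n=6: L (options 4(W), 2(W) are all W)
n=7: W (go to 0, an L position)
n=8: W (go to 6, an L position)
n=9: W (go to 1, an L position)
n=10: W (go to 6, an L position)
n=11: L (options 9(W), 7(W), 4(W), 3(W) are all W)
n=12: L (options 10(W), 8(W), 5(W), 4(W) are all W)
n=13: W (go to 11, an L position)
n=14: W (go to 12, an L position)
n=15: W (go to 11, an L position)
n=16: W (go to 12, an L position)
n=17: L (options 15(W), 13(W), 10(W), 9(W) are all W)
n=18: W (go to 11, an L position)
n=19: W (go to 17, an L position)

2: W, 6: L, 19: W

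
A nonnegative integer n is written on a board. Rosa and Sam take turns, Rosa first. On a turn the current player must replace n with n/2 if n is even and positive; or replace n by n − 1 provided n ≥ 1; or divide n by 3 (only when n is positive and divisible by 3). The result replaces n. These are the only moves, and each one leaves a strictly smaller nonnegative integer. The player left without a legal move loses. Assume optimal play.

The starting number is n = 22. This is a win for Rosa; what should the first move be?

Move to 11.

Build the W/L table. Terminal = L. A non-terminal position is W if it has a move to some L; otherwise it is L.
n=0: no move → L
n=1: reaches L-position 0 → W
n=2: only reaches 1(W), which is W → L
n=3: reaches L-position 2 → W
n=4: reaches L-position 2 → W
n=5: only reaches 4(W), which is W → L
n=6: reaches L-position 2 → W
n=7: only reaches 6(W), which is W → L
n=8: reaches L-position 7 → W
n=9: only reaches 3(W), 8(W), all W → L
n=10: reaches L-position 5 → W
n=11: only reaches 10(W), which is W → L
n=12: reaches L-position 11 → W
n=13: only reaches 12(W), which is W → L
n=14: reaches L-position 7 → W
n=15: reaches L-position 5 → W
n=16: only reaches 8(W), 15(W), all W → L
n=17: reaches L-position 16 → W
n=18: reaches L-position 9 → W
n=19: only reaches 18(W), which is W → L
n=20: reaches L-position 19 → W
n=21: reaches L-position 7 → W
n=22: reaches L-position 11 → W
From 22, the L positions reachable in one move are: 11.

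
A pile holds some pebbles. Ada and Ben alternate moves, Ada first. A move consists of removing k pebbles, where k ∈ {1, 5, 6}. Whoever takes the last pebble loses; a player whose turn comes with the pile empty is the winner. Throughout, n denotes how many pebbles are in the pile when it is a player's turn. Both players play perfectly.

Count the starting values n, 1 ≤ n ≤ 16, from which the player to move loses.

6

Use the standard recursion: the mover wins at a terminal position; elsewhere, the mover wins exactly when some move hands the opponent an L position.
n=0: no move; the opponent has just taken the last pebble and therefore loses → W
n=1: →0(W) only, which is W, so L
n=2: →1(L), so W
n=3: →2(W) only, which is W, so L
n=4: →3(L), so W
n=5: →4(W), 0(W) — all W, so L
n=6: →5(L), so W
n=7: →1(L), so W
n=8: →3(L), so W
n=9: →3(L), so W
n=10: →5(L), so W
n=11: →5(L), so W
n=12: →11(W), 7(W), 6(W) — all W, so L
n=13: →12(L), so W
n=14: →13(W), 9(W), 8(W) — all W, so L
n=15: →14(L), so W
n=16: →15(W), 11(W), 10(W) — all W, so L
L entries with 1 ≤ n ≤ 16 (the range starts at n=1): n = 1, 3, 5, 12, 14, 16; that makes 6.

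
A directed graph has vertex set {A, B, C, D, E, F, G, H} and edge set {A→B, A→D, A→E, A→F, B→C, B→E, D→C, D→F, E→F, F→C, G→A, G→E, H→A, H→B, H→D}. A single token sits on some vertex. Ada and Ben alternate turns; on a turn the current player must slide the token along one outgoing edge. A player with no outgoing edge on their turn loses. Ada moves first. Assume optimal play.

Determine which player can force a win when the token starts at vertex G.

Work bottom-up. With no move the player to move loses. Otherwise the position is W if at least one move leads to an L position for the opponent, and L if every move leads to a W.
Every edge goes from a vertex to one that appears earlier in the order C, F, E, B, D, A, H, G, so processing vertices in that order labels each vertex after all of its successors.
C: no outgoing edge → L
F: reaches L-position C → W
E: only reaches F(W), which is W → L
B: reaches L-position E → W
D: reaches L-position C → W
A: reaches L-position E → W
H: only reaches A(W), D(W), B(W), all W → L
G: reaches L-position E → W
The starting position G is W: Ada should move to E, handing over an L position.

Ada wins.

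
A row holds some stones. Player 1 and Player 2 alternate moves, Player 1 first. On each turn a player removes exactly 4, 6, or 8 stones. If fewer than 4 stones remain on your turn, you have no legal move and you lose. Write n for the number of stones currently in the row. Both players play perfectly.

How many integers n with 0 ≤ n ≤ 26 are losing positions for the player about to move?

Build the W/L table. Terminal = L. A non-terminal position is W if it has a move to some L; otherwise it is L.
n=0: no move → L
n=1: no move → L
n=2: no move → L
n=3: no move → L
n=4: reaches L-position 0 → W
n=5: reaches L-position 1 → W
n=6: reaches L-position 2 → W
n=7: reaches L-position 3 → W
n=8: reaches L-position 2 → W
n=9: reaches L-position 3 → W
n=10: reaches L-position 2 → W
n=11: reaches L-position 3 → W
n=12: only reaches 8(W), 6(W), 4(W), all W → L
n=13: only reaches 9(W), 7(W), 5(W), all W → L
n=14: only reaches 10(W), 8(W), 6(W), all W → L
n=15: only reaches 11(W), 9(W), 7(W), all W → L
n=16: reaches L-position 12 → W
n=17: reaches L-position 13 → W
n=18: reaches L-position 14 → W
n=19: reaches L-position 15 → W
n=20: reaches L-position 14 → W
n=21: reaches L-position 15 → W
n=22: reaches L-position 14 → W
n=23: reaches L-position 15 → W
n=24: only reaches 20(W), 18(W), 16(W), all W → L
n=25: only reaches 21(W), 19(W), 17(W), all W → L
n=26: only reaches 22(W), 20(W), 18(W), all W → L
L entries with 0 ≤ n ≤ 26: n = 0, 1, 2, 3, 12, 13, 14, 15, 24, 25, 26; that makes 11.

11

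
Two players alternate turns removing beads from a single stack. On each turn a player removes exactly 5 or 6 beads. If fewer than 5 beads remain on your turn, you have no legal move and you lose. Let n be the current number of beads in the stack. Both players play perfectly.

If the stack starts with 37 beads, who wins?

Build the W/L table. Terminal = L. A non-terminal position is W if it has a move to some L; otherwise it is L.
n=0: no move → L
n=1: no move → L
n=2: no move → L
n=3: no move → L
n=4: no move → L
n=5: can move to 0, which is L ⇒ W
n=6: can move to 1, which is L ⇒ W
n=7: can move to 2, which is L ⇒ W
n=8: can move to 3, which is L ⇒ W
n=9: can move to 4, which is L ⇒ W
n=10: can move to 4, which is L ⇒ W
n=11: moves to 6(W), 5(W); every one is W ⇒ L
n=12: moves to 7(W), 6(W); every one is W ⇒ L
n=13: moves to 8(W), 7(W); every one is W ⇒ L
n=14: moves to 9(W), 8(W); every one is W ⇒ L
n=15: moves to 10(W), 9(W); every one is W ⇒ L
n=16: can move to 11, which is L ⇒ W
n=17: can move to 12, which is L ⇒ W
n=18: can move to 13, which is L ⇒ W
n=19: can move to 14, which is L ⇒ W
n=20: can move to 15, which is L ⇒ W
n=21: can move to 15, which is L ⇒ W
n=22: moves to 17(W), 16(W); every one is W ⇒ L
n=23: moves to 18(W), 17(W); every one is W ⇒ L
n=24: moves to 19(W), 18(W); every one is W ⇒ L
n=25: moves to 20(W), 19(W); every one is W ⇒ L
n=26: moves to 21(W), 20(W); every one is W ⇒ L
n=27: can move to 22, which is L ⇒ W
n=28: can move to 23, which is L ⇒ W
n=29: can move to 24, which is L ⇒ W
n=30: can move to 25, which is L ⇒ W
n=31: can move to 26, which is L ⇒ W
n=32: can move to 26, which is L ⇒ W
n=33: moves to 28(W), 27(W); every one is W ⇒ L
n=34: moves to 29(W), 28(W); every one is W ⇒ L
n=35: moves to 30(W), 29(W); every one is W ⇒ L
n=36: moves to 31(W), 30(W); every one is W ⇒ L
n=37: moves to 32(W), 31(W); every one is W ⇒ L
The starting position 37 is L: whatever the player to move does, the opponent receives a W position.

The second player wins.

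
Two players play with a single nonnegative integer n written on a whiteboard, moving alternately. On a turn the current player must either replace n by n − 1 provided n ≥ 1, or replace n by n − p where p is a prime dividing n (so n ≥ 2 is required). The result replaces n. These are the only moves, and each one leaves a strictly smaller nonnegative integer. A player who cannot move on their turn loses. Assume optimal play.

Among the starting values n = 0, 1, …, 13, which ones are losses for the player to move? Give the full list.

Compute win/loss labels from the base case upward. A position with no move is L. Any other position is W if it can reach an L in one move, else L.
n=0: no move → L
n=1: can move to 0, which is L ⇒ W
n=2: can move to 0, which is L ⇒ W
n=3: can move to 0, which is L ⇒ W
n=4: moves to 2(W), 3(W); every one is W ⇒ L
n=5: can move to 0, which is L ⇒ W
n=6: can move to 4, which is L ⇒ W
n=7: can move to 0, which is L ⇒ W
n=8: moves to 6(W), 7(W); every one is W ⇒ L
n=9: can move to 8, which is L ⇒ W
n=10: can move to 8, which is L ⇒ W
n=11: can move to 0, which is L ⇒ W
n=12: moves to 9(W), 10(W), 11(W); every one is W ⇒ L
n=13: can move to 0, which is L ⇒ W
The losing starting values of n are exactly the entries labelled L in this table (4 of them).

0, 4, 8, 12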